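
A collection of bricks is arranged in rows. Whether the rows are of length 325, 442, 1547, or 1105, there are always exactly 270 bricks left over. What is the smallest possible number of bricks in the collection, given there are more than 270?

77620

N − 270 must be a common multiple of 325, 442, 1547, and 1105.
325 = 5^2 × 13
442 = 2 × 13 × 17
1547 = 7 × 13 × 17
1105 = 5 × 13 × 17
LCM(325, 442, 1547, 1105) = 2 × 5^2 × 7 × 13 × 17 = 77350.
Smallest N > 270 is LCM + 270 = 77350 + 270 = 77620.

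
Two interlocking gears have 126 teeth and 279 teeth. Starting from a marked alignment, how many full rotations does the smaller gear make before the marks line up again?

All finish a whole number of cycles simultaneously at t = LCM of the periods.
126 = 2 × 3^2 × 7
279 = 3^2 × 31
LCM(126, 279) = 2 × 3^2 × 7 × 31 = 3906.
Rotations for period 126: 3906 / 126 = 31.

31 rotations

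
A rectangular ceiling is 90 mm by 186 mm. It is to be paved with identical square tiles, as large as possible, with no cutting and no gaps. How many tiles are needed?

465

Tile side = gcd(90, 186).
90 = 2 × 3^2 × 5
186 = 2 × 3 × 31
gcd(90, 186) = 2 × 3 = 6.
Tiles: (90/6) × (186/6) = 15 × 31 = 465.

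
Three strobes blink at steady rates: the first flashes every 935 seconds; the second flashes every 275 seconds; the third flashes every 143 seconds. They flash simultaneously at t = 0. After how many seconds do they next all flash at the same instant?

We need the least common multiple of the intervals.
935 = 5 × 11 × 17
275 = 5^2 × 11
143 = 11 × 13
LCM(935, 275, 143) = 5^2 × 11 × 13 × 17 = 60775.

60775 seconds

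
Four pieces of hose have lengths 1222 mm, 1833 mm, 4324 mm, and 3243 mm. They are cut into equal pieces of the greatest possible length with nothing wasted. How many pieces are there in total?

226

Piece length = gcd(1222, 1833, 4324, 3243).
1222 = 2 × 13 × 47
1833 = 3 × 13 × 47
4324 = 2^2 × 23 × 47
3243 = 3 × 23 × 47
gcd(1222, 1833, 4324, 3243) = 47.
Total pieces = 1222/47 + 1833/47 + 4324/47 + 3243/47 = 26 + 39 + 92 + 69 = 226.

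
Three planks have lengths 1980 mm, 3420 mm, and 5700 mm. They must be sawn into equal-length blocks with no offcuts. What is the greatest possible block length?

60 mm

This is the greatest common divisor of 1980, 3420, and 5700.
1980 = 2^2 × 3^2 × 5 × 11
3420 = 2^2 × 3^2 × 5 × 19
5700 = 2^2 × 3 × 5^2 × 19
gcd(1980, 3420, 5700) = 2^2 × 3 × 5 = 60.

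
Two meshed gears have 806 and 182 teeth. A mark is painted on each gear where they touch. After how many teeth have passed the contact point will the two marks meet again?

5642 teeth

We need the least common multiple of the intervals.
806 = 2 × 13 × 31
182 = 2 × 7 × 13
LCM(806, 182) = 2 × 7 × 13 × 31 = 5642.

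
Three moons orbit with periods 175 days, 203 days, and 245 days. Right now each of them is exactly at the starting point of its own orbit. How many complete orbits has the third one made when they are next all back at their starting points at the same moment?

They are all back at their starting positions together after one LCM of the periods.
175 = 5^2 × 7
203 = 7 × 29
245 = 5 × 7^2
LCM(175, 203, 245) = 5^2 × 7^2 × 29 = 35525.
Orbits for period 245: 35525 / 245 = 145.

145 orbits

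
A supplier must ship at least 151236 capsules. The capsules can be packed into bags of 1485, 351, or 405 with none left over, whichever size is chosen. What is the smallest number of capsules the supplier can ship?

173745

The number of capsules must be a common multiple of 1485, 351, and 405, so a multiple of their LCM.
1485 = 3^3 × 5 × 11
351 = 3^3 × 13
405 = 3^4 × 5
LCM(1485, 351, 405) = 3^4 × 5 × 11 × 13 = 57915.
Smallest multiple of 57915 that is ≥ 151236: ⌈151236/57915⌉ × 57915 = 3 × 57915 = 173745.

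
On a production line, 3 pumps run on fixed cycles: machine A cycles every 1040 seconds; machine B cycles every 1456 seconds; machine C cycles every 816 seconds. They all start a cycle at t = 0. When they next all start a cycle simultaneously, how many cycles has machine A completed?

All finish a whole number of cycles simultaneously at t = LCM of the periods.
1040 = 2^4 × 5 × 13
1456 = 2^4 × 7 × 13
816 = 2^4 × 3 × 17
LCM(1040, 1456, 816) = 2^4 × 3 × 5 × 7 × 13 × 17 = 371280.
Cycles for period 1040: 371280 / 1040 = 357.

357 cycles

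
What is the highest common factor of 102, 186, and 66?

102 = 2 × 3 × 17
186 = 2 × 3 × 31
66 = 2 × 3 × 11
gcd(102, 186, 66) = 2 × 3 = 6.

6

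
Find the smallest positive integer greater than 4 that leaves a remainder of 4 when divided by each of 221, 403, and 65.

34259

N − 4 must be a common multiple of 221, 403, and 65.
221 = 13 × 17
403 = 13 × 31
65 = 5 × 13
LCM(221, 403, 65) = 5 × 13 × 17 × 31 = 34255.
Smallest N > 4 is LCM + 4 = 34255 + 4 = 34259.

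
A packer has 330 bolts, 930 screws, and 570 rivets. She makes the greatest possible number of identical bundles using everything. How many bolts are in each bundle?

11

Number of bundles = gcd(330, 930, 570).
330 = 2 × 3 × 5 × 11
930 = 2 × 3 × 5 × 31
570 = 2 × 3 × 5 × 19
gcd(330, 930, 570) = 2 × 3 × 5 = 30.
bolts per bundle = 330 / 30 = 11.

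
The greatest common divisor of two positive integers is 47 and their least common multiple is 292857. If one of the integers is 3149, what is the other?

For two integers, gcd × lcm = product, so the other is (47 × 292857) / 3149 = 13764279 / 3149 = 4371.

4371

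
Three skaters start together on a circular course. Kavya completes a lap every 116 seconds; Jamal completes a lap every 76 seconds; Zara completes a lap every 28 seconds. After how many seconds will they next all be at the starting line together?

15428 seconds

The first simultaneous occurrence is after LCM of the individual periods.
116 = 2^2 × 29
76 = 2^2 × 19
28 = 2^2 × 7
LCM(116, 76, 28) = 2^2 × 7 × 19 × 29 = 15428.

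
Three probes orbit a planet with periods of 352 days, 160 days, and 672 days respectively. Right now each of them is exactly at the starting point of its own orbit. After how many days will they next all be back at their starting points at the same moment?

We need the least common multiple of the intervals.
352 = 2^5 × 11
160 = 2^5 × 5
672 = 2^5 × 3 × 7
LCM(352, 160, 672) = 2^5 × 3 × 5 × 7 × 11 = 36960.

36960 days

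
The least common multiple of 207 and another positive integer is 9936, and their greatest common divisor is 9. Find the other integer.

432

gcd × lcm = product of the two integers, so the other integer is (9 × 9936) / 207 = 432.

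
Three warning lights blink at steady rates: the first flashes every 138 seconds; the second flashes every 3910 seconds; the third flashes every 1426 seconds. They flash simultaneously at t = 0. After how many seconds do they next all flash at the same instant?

363630 seconds

We need the least common multiple of the intervals.
138 = 2 × 3 × 23
3910 = 2 × 5 × 17 × 23
1426 = 2 × 23 × 31
LCM(138, 3910, 1426) = 2 × 3 × 5 × 17 × 23 × 31 = 363630.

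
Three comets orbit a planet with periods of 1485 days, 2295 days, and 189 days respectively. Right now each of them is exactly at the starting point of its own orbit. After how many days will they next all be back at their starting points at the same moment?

176715 days

They coincide at every common multiple of the periods; the first is the LCM.
1485 = 3^3 × 5 × 11
2295 = 3^3 × 5 × 17
189 = 3^3 × 7
LCM(1485, 2295, 189) = 3^3 × 5 × 7 × 11 × 17 = 176715.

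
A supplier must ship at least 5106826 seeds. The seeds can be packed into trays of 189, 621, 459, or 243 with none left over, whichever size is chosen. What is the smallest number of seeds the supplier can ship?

The number of seeds must be a common multiple of 189, 621, 459, and 243, so a multiple of their LCM.
189 = 3^3 × 7
621 = 3^3 × 23
459 = 3^3 × 17
243 = 3^5
LCM(189, 621, 459, 243) = 3^5 × 7 × 17 × 23 = 665091.
Smallest multiple of 665091 that is ≥ 5106826: ⌈5106826/665091⌉ × 665091 = 8 × 665091 = 5320728.

5320728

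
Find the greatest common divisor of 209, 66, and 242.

11

209 = 11 × 19
66 = 2 × 3 × 11
242 = 2 × 11^2
gcd(209, 66, 242) = 11.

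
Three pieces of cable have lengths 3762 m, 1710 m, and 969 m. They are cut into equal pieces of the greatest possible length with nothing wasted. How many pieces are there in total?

113

Piece length = gcd(3762, 1710, 969).
3762 = 2 × 3^2 × 11 × 19
1710 = 2 × 3^2 × 5 × 19
969 = 3 × 17 × 19
gcd(3762, 1710, 969) = 3 × 19 = 57.
Total pieces = 3762/57 + 1710/57 + 969/57 = 66 + 30 + 17 = 113.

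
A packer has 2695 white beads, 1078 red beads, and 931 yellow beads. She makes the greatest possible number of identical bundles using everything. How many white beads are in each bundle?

Number of bundles = gcd(2695, 1078, 931).
2695 = 5 × 7^2 × 11
1078 = 2 × 7^2 × 11
931 = 7^2 × 19
gcd(2695, 1078, 931) = 7^2 = 49.
white beads per bundle = 2695 / 49 = 55.

55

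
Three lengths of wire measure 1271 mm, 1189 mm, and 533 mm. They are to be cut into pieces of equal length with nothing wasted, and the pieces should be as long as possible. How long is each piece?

The greatest length dividing all of 1271, 1189, and 533 is their gcd.
1271 = 31 × 41
1189 = 29 × 41
533 = 13 × 41
gcd(1271, 1189, 533) = 41.

41 mm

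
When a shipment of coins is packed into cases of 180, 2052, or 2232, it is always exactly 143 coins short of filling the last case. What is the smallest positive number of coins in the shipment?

Being 143 short of a full case of size k means N ≡ −143 (mod k), i.e. N + 143 is a multiple of each size.
180 = 2^2 × 3^2 × 5
2052 = 2^2 × 3^3 × 19
2232 = 2^3 × 3^2 × 31
LCM(180, 2052, 2232) = 2^3 × 3^3 × 5 × 19 × 31 = 636120.
Smallest positive N is 636120 − 143 = 635977.

635977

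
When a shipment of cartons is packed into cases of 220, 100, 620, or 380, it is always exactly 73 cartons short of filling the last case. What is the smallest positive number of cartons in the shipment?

Being 73 short of a full case of size k means N ≡ −73 (mod k), i.e. N + 73 is a multiple of each size.
220 = 2^2 × 5 × 11
100 = 2^2 × 5^2
620 = 2^2 × 5 × 31
380 = 2^2 × 5 × 19
LCM(220, 100, 620, 380) = 2^2 × 5^2 × 11 × 19 × 31 = 647900.
Smallest positive N is 647900 − 73 = 647827.

647827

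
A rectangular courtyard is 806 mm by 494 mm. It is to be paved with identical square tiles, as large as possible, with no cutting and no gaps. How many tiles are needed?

Tile side = gcd(806, 494).
806 = 2 × 13 × 31
494 = 2 × 13 × 19
gcd(806, 494) = 2 × 13 = 26.
Tiles: (806/26) × (494/26) = 31 × 19 = 589.

589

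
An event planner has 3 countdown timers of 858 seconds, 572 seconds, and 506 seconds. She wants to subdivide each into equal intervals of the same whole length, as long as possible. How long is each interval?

The interval must divide each timer length; the longest such is the gcd.
858 = 2 × 3 × 11 × 13
572 = 2^2 × 11 × 13
506 = 2 × 11 × 23
gcd(858, 572, 506) = 2 × 11 = 22.

22 seconds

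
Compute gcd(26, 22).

26 = 2 × 13
22 = 2 × 11
gcd(26, 22) = 2.

2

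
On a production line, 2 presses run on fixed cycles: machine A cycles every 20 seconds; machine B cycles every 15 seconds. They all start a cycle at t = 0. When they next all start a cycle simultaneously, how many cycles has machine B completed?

4 cycles

All finish a whole number of cycles simultaneously at t = LCM of the periods.
20 = 2^2 × 5
15 = 3 × 5
LCM(20, 15) = 2^2 × 3 × 5 = 60.
Cycles for period 15: 60 / 15 = 4.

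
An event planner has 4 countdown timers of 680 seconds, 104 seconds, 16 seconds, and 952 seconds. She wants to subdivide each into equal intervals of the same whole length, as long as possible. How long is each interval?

The interval must divide each timer length; the longest such is the gcd.
680 = 2^3 × 5 × 17
104 = 2^3 × 13
16 = 2^4
952 = 2^3 × 7 × 17
gcd(680, 104, 16, 952) = 2^3 = 8.

8 seconds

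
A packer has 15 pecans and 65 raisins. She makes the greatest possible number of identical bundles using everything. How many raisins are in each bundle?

13

Number of bundles = gcd(15, 65).
15 = 3 × 5
65 = 5 × 13
gcd(15, 65) = 5.
raisins per bundle = 65 / 5 = 13.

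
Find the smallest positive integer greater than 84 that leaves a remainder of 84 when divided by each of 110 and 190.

2174

N − 84 must be a common multiple of 110 and 190.
110 = 2 × 5 × 11
190 = 2 × 5 × 19
LCM(110, 190) = 2 × 5 × 11 × 19 = 2090.
Smallest N > 84 is LCM + 84 = 2090 + 84 = 2174.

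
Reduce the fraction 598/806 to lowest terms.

598 = 2 × 13 × 23
806 = 2 × 13 × 31
gcd(598, 806) = 2 × 13 = 26.
Divide numerator and denominator by 26: 598/806 = 23/31.

23/31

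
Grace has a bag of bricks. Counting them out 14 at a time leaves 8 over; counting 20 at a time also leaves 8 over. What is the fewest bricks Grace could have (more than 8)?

148

N − 8 must be a common multiple of 14 and 20.
14 = 2 × 7
20 = 2^2 × 5
LCM(14, 20) = 2^2 × 5 × 7 = 140.
Smallest N > 8 is LCM + 8 = 140 + 8 = 148.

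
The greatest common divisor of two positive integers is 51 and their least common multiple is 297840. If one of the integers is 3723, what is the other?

For two integers, gcd × lcm = product, so the other is (51 × 297840) / 3723 = 15189840 / 3723 = 4080.

4080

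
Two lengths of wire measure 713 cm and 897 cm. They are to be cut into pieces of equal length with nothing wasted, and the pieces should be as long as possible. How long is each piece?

23 cm

The greatest length dividing all of 713 and 897 is their gcd.
713 = 23 × 31
897 = 3 × 13 × 23
gcd(713, 897) = 23.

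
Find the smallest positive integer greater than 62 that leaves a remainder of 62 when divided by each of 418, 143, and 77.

38100

N − 62 must be a common multiple of 418, 143, and 77.
418 = 2 × 11 × 19
143 = 11 × 13
77 = 7 × 11
LCM(418, 143, 77) = 2 × 7 × 11 × 13 × 19 = 38038.
Smallest N > 62 is LCM + 62 = 38038 + 62 = 38100.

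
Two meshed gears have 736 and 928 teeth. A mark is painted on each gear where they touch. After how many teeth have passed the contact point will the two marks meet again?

21344 teeth

The first simultaneous occurrence is after LCM of the individual periods.
736 = 2^5 × 23
928 = 2^5 × 29
LCM(736, 928) = 2^5 × 23 × 29 = 21344.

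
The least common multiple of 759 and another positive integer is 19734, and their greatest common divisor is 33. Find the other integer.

858

gcd × lcm = product of the two integers, so the other integer is (33 × 19734) / 759 = 858.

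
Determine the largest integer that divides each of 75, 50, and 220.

75 = 3 × 5^2
50 = 2 × 5^2
220 = 2^2 × 5 × 11
gcd(75, 50, 220) = 5.

5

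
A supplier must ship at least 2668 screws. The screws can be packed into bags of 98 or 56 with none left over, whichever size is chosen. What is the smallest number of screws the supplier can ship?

The number of screws must be a common multiple of 98 and 56, so a multiple of their LCM.
98 = 2 × 7^2
56 = 2^3 × 7
LCM(98, 56) = 2^3 × 7^2 = 392.
Smallest multiple of 392 that is ≥ 2668: ⌈2668/392⌉ × 392 = 7 × 392 = 2744.

2744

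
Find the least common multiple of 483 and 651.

14973

483 = 3 × 7 × 23
651 = 3 × 7 × 31
LCM(483, 651) = 3 × 7 × 23 × 31 = 14973.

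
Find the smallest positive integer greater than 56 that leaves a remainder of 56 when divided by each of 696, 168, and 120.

24416

N − 56 must be a common multiple of 696, 168, and 120.
696 = 2^3 × 3 × 29
168 = 2^3 × 3 × 7
120 = 2^3 × 3 × 5
LCM(696, 168, 120) = 2^3 × 3 × 5 × 7 × 29 = 24360.
Smallest N > 56 is LCM + 56 = 24360 + 56 = 24416.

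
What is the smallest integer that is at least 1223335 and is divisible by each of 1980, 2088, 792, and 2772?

The integer must be a common multiple of 1980, 2088, 792, and 2772, so a multiple of their LCM.
1980 = 2^2 × 3^2 × 5 × 11
2088 = 2^3 × 3^2 × 29
792 = 2^3 × 3^2 × 11
2772 = 2^2 × 3^2 × 7 × 11
LCM(1980, 2088, 792, 2772) = 2^3 × 3^2 × 5 × 7 × 11 × 29 = 803880.
Smallest multiple of 803880 that is ≥ 1223335: ⌈1223335/803880⌉ × 803880 = 2 × 803880 = 1607760.

1607760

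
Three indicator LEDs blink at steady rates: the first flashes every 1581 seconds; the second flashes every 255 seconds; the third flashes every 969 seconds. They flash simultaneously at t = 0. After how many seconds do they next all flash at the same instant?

They coincide at every common multiple of the periods; the first is the LCM.
1581 = 3 × 17 × 31
255 = 3 × 5 × 17
969 = 3 × 17 × 19
LCM(1581, 255, 969) = 3 × 5 × 17 × 19 × 31 = 150195.

150195 seconds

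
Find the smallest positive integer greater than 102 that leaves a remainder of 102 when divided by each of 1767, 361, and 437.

N − 102 must be a common multiple of 1767, 361, and 437.
1767 = 3 × 19 × 31
361 = 19^2
437 = 19 × 23
LCM(1767, 361, 437) = 3 × 19^2 × 23 × 31 = 772179.
Smallest N > 102 is LCM + 102 = 772179 + 102 = 772281.

772281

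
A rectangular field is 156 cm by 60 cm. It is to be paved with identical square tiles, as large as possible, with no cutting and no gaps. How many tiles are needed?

65

Tile side = gcd(156, 60).
156 = 2^2 × 3 × 13
60 = 2^2 × 3 × 5
gcd(156, 60) = 2^2 × 3 = 12.
Tiles: (156/12) × (60/12) = 13 × 5 = 65.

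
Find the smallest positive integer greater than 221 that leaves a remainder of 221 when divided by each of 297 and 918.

N − 221 must be a common multiple of 297 and 918.
297 = 3^3 × 11
918 = 2 × 3^3 × 17
LCM(297, 918) = 2 × 3^3 × 11 × 17 = 10098.
Smallest N > 221 is LCM + 221 = 10098 + 221 = 10319.

10319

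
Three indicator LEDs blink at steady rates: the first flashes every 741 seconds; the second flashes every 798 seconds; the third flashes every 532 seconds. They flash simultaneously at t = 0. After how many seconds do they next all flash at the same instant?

20748 seconds

They coincide at every common multiple of the periods; the first is the LCM.
741 = 3 × 13 × 19
798 = 2 × 3 × 7 × 19
532 = 2^2 × 7 × 19
LCM(741, 798, 532) = 2^2 × 3 × 7 × 13 × 19 = 20748.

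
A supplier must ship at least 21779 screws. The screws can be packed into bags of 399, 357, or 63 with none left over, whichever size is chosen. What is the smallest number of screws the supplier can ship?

40698

The number of screws must be a common multiple of 399, 357, and 63, so a multiple of their LCM.
399 = 3 × 7 × 19
357 = 3 × 7 × 17
63 = 3^2 × 7
LCM(399, 357, 63) = 3^2 × 7 × 17 × 19 = 20349.
Smallest multiple of 20349 that is ≥ 21779: ⌈21779/20349⌉ × 20349 = 2 × 20349 = 40698.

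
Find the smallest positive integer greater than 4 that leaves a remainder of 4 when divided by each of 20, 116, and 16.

N − 4 must be a common multiple of 20, 116, and 16.
20 = 2^2 × 5
116 = 2^2 × 29
16 = 2^4
LCM(20, 116, 16) = 2^4 × 5 × 29 = 2320.
Smallest N > 4 is LCM + 4 = 2320 + 4 = 2324.

2324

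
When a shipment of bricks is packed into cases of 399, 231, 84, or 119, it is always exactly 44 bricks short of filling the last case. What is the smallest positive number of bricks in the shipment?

Being 44 short of a full case of size k means N ≡ −44 (mod k), i.e. N + 44 is a multiple of each size.
399 = 3 × 7 × 19
231 = 3 × 7 × 11
84 = 2^2 × 3 × 7
119 = 7 × 17
LCM(399, 231, 84, 119) = 2^2 × 3 × 7 × 11 × 17 × 19 = 298452.
Smallest positive N is 298452 − 44 = 298408.

298408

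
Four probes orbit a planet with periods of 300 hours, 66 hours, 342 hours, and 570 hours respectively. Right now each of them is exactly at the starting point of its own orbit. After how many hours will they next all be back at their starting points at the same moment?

They coincide at every common multiple of the periods; the first is the LCM.
300 = 2^2 × 3 × 5^2
66 = 2 × 3 × 11
342 = 2 × 3^2 × 19
570 = 2 × 3 × 5 × 19
LCM(300, 66, 342, 570) = 2^2 × 3^2 × 5^2 × 11 × 19 = 188100.

188100 hours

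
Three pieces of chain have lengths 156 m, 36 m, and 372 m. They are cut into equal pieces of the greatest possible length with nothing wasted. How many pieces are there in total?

Piece length = gcd(156, 36, 372).
156 = 2^2 × 3 × 13
36 = 2^2 × 3^2
372 = 2^2 × 3 × 31
gcd(156, 36, 372) = 2^2 × 3 = 12.
Total pieces = 156/12 + 36/12 + 372/12 = 13 + 3 + 31 = 47.

47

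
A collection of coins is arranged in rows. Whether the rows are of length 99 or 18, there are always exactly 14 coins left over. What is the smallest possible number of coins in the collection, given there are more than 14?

212

N − 14 must be a common multiple of 99 and 18.
99 = 3^2 × 11
18 = 2 × 3^2
LCM(99, 18) = 2 × 3^2 × 11 = 198.
Smallest N > 14 is LCM + 14 = 198 + 14 = 212.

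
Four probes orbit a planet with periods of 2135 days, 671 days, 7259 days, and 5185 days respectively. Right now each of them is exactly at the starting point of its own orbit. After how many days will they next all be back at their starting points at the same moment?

399245 days

We need the least common multiple of the intervals.
2135 = 5 × 7 × 61
671 = 11 × 61
7259 = 7 × 17 × 61
5185 = 5 × 17 × 61
LCM(2135, 671, 7259, 5185) = 5 × 7 × 11 × 17 × 61 = 399245.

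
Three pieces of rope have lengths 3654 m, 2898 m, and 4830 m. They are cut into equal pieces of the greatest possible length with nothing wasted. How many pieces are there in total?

Piece length = gcd(3654, 2898, 4830).
3654 = 2 × 3^2 × 7 × 29
2898 = 2 × 3^2 × 7 × 23
4830 = 2 × 3 × 5 × 7 × 23
gcd(3654, 2898, 4830) = 2 × 3 × 7 = 42.
Total pieces = 3654/42 + 2898/42 + 4830/42 = 87 + 69 + 115 = 271.

271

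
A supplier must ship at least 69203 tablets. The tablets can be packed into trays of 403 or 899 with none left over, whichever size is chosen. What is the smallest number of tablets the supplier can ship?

The number of tablets must be a common multiple of 403 and 899, so a multiple of their LCM.
403 = 13 × 31
899 = 29 × 31
LCM(403, 899) = 13 × 29 × 31 = 11687.
Smallest multiple of 11687 that is ≥ 69203: ⌈69203/11687⌉ × 11687 = 6 × 11687 = 70122.

70122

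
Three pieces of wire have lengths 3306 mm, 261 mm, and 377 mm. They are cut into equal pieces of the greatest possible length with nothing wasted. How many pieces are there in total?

136

Piece length = gcd(3306, 261, 377).
3306 = 2 × 3 × 19 × 29
261 = 3^2 × 29
377 = 13 × 29
gcd(3306, 261, 377) = 29.
Total pieces = 3306/29 + 261/29 + 377/29 = 114 + 9 + 13 = 136.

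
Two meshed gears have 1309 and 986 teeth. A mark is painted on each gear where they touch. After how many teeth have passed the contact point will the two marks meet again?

They coincide at every common multiple of the periods; the first is the LCM.
1309 = 7 × 11 × 17
986 = 2 × 17 × 29
LCM(1309, 986) = 2 × 7 × 11 × 17 × 29 = 75922.

75922 teeth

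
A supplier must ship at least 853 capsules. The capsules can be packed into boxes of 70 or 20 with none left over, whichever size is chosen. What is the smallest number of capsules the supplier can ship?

The number of capsules must be a common multiple of 70 and 20, so a multiple of their LCM.
70 = 2 × 5 × 7
20 = 2^2 × 5
LCM(70, 20) = 2^2 × 5 × 7 = 140.
Smallest multiple of 140 that is ≥ 853: ⌈853/140⌉ × 140 = 7 × 140 = 980.

980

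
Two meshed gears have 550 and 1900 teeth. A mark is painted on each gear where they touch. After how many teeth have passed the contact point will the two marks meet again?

20900 teeth

They coincide at every common multiple of the periods; the first is the LCM.
550 = 2 × 5^2 × 11
1900 = 2^2 × 5^2 × 19
LCM(550, 1900) = 2^2 × 5^2 × 11 × 19 = 20900.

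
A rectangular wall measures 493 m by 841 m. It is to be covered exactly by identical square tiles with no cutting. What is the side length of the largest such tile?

By the Euclidean algorithm:
841 = 1 × 493 + 348
493 = 1 × 348 + 145
348 = 2 × 145 + 58
145 = 2 × 58 + 29
58 = 2 × 29 + 0
gcd(493, 841) = 29.

29 m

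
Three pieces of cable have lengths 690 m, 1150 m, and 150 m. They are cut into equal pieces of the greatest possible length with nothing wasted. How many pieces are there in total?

199

Piece length = gcd(690, 1150, 150).
690 = 2 × 3 × 5 × 23
1150 = 2 × 5^2 × 23
150 = 2 × 3 × 5^2
gcd(690, 1150, 150) = 2 × 5 = 10.
Total pieces = 690/10 + 1150/10 + 150/10 = 69 + 115 + 15 = 199.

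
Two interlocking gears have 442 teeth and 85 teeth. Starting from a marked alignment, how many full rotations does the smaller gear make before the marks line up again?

They are all back at their starting positions together after one LCM of the periods.
442 = 2 × 13 × 17
85 = 5 × 17
LCM(442, 85) = 2 × 5 × 13 × 17 = 2210.
Rotations for period 85: 2210 / 85 = 26.

26 rotations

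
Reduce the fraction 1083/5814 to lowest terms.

1083 = 3 × 19^2
5814 = 2 × 3^2 × 17 × 19
gcd(1083, 5814) = 3 × 19 = 57.
Divide numerator and denominator by 57: 1083/5814 = 19/102.

19/102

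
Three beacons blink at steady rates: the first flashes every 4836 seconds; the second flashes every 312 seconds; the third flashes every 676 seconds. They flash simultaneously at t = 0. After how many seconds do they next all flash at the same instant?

They coincide at every common multiple of the periods; the first is the LCM.
4836 = 2^2 × 3 × 13 × 31
312 = 2^3 × 3 × 13
676 = 2^2 × 13^2
LCM(4836, 312, 676) = 2^3 × 3 × 13^2 × 31 = 125736.

125736 seconds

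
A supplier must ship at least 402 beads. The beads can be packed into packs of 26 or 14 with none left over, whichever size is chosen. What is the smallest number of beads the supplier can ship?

546

The number of beads must be a common multiple of 26 and 14, so a multiple of their LCM.
26 = 2 × 13
14 = 2 × 7
LCM(26, 14) = 2 × 7 × 13 = 182.
Smallest multiple of 182 that is ≥ 402: ⌈402/182⌉ × 182 = 3 × 182 = 546.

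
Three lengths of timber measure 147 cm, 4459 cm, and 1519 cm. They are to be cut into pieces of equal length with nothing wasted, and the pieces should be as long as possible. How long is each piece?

49 cm

The greatest length dividing all of 147, 4459, and 1519 is their gcd.
147 = 3 × 7^2
4459 = 7^3 × 13
1519 = 7^2 × 31
gcd(147, 4459, 1519) = 7^2 = 49.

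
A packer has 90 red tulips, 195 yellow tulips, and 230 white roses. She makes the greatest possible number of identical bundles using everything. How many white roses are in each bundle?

Number of bundles = gcd(90, 195, 230).
90 = 2 × 3^2 × 5
195 = 3 × 5 × 13
230 = 2 × 5 × 23
gcd(90, 195, 230) = 5.
white roses per bundle = 230 / 5 = 46.

46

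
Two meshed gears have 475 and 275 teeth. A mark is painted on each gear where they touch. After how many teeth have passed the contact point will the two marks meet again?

5225 teeth

They coincide at every common multiple of the periods; the first is the LCM.
475 = 5^2 × 19
275 = 5^2 × 11
LCM(475, 275) = 5^2 × 11 × 19 = 5225.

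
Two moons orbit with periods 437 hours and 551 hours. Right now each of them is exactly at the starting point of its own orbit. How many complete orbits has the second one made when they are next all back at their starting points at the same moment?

All finish a whole number of cycles simultaneously at t = LCM of the periods.
437 = 19 × 23
551 = 19 × 29
LCM(437, 551) = 19 × 23 × 29 = 12673.
Orbits for period 551: 12673 / 551 = 23.

23 orbits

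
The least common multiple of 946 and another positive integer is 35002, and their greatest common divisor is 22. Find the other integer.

gcd × lcm = product of the two integers, so the other integer is (22 × 35002) / 946 = 814.

814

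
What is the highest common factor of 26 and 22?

26 = 2 × 13
22 = 2 × 11
gcd(26, 22) = 2.

2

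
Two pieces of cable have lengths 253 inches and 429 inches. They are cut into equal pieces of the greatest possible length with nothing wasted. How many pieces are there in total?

Piece length = gcd(253, 429).
253 = 11 × 23
429 = 3 × 11 × 13
gcd(253, 429) = 11.
Total pieces = 253/11 + 429/11 = 23 + 39 = 62.

62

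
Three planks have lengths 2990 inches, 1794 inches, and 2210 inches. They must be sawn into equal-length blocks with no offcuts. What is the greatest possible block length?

26 inches

The block length must divide every plank, so the greatest is gcd(2990, 1794, 2210).
2990 = 2 × 5 × 13 × 23
1794 = 2 × 3 × 13 × 23
2210 = 2 × 5 × 13 × 17
gcd(2990, 1794, 2210) = 2 × 13 = 26.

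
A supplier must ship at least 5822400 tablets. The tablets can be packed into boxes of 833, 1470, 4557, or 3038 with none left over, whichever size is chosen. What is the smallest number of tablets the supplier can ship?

6197520

The number of tablets must be a common multiple of 833, 1470, 4557, and 3038, so a multiple of their LCM.
833 = 7^2 × 17
1470 = 2 × 3 × 5 × 7^2
4557 = 3 × 7^2 × 31
3038 = 2 × 7^2 × 31
LCM(833, 1470, 4557, 3038) = 2 × 3 × 5 × 7^2 × 17 × 31 = 774690.
Smallest multiple of 774690 that is ≥ 5822400: ⌈5822400/774690⌉ × 774690 = 8 × 774690 = 6197520.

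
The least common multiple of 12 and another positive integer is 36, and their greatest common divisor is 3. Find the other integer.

gcd × lcm = product of the two integers, so the other integer is (3 × 36) / 12 = 9.

9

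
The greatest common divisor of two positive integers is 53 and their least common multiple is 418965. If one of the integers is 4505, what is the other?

4929

For two integers, gcd × lcm = product, so the other is (53 × 418965) / 4505 = 22205145 / 4505 = 4929.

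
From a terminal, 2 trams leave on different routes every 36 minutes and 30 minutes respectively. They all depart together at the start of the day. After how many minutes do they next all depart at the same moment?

180 minutes

We need the least common multiple of the intervals.
36 = 2^2 × 3^2
30 = 2 × 3 × 5
LCM(36, 30) = 2^2 × 3^2 × 5 = 180.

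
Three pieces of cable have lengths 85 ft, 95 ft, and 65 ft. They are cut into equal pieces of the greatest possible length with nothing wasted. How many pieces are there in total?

Piece length = gcd(85, 95, 65).
85 = 5 × 17
95 = 5 × 19
65 = 5 × 13
gcd(85, 95, 65) = 5.
Total pieces = 85/5 + 95/5 + 65/5 = 17 + 19 + 13 = 49.

49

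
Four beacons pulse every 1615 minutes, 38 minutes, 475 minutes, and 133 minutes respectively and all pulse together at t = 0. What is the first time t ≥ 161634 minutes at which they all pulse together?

Joint pulses occur at multiples of LCM(1615, 38, 475, 133).
1615 = 5 × 17 × 19
38 = 2 × 19
475 = 5^2 × 19
133 = 7 × 19
LCM(1615, 38, 475, 133) = 2 × 5^2 × 7 × 17 × 19 = 113050.
Smallest multiple of 113050 that is ≥ 161634: ⌈161634/113050⌉ × 113050 = 2 × 113050 = 226100.

226100 minutes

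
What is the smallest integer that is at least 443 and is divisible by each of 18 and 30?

450

The integer must be a common multiple of 18 and 30, so a multiple of their LCM.
18 = 2 × 3^2
30 = 2 × 3 × 5
LCM(18, 30) = 2 × 3^2 × 5 = 90.
Smallest multiple of 90 that is ≥ 443: ⌈443/90⌉ × 90 = 5 × 90 = 450.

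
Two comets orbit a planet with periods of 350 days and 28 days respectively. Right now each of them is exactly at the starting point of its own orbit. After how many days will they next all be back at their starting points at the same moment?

700 days

The first simultaneous occurrence is after LCM of the individual periods.
350 = 2 × 5^2 × 7
28 = 2^2 × 7
LCM(350, 28) = 2^2 × 5^2 × 7 = 700.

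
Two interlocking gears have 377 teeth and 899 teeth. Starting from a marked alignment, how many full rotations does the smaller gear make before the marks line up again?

All finish a whole number of cycles simultaneously at t = LCM of the periods.
377 = 13 × 29
899 = 29 × 31
LCM(377, 899) = 13 × 29 × 31 = 11687.
Rotations for period 377: 11687 / 377 = 31.

31 rotations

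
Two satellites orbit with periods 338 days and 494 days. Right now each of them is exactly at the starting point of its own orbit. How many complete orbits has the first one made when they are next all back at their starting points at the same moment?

All finish a whole number of cycles simultaneously at t = LCM of the periods.
338 = 2 × 13^2
494 = 2 × 13 × 19
LCM(338, 494) = 2 × 13^2 × 19 = 6422.
Orbits for period 338: 6422 / 338 = 19.

19 orbits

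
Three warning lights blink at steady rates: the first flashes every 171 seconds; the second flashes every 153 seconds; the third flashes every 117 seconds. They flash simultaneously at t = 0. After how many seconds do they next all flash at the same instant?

37791 seconds

We need the least common multiple of the intervals.
171 = 3^2 × 19
153 = 3^2 × 17
117 = 3^2 × 13
LCM(171, 153, 117) = 3^2 × 13 × 17 × 19 = 37791.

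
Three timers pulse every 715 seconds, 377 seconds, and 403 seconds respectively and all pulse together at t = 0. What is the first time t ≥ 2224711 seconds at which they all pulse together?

2571140 seconds

Joint pulses occur at multiples of LCM(715, 377, 403).
715 = 5 × 11 × 13
377 = 13 × 29
403 = 13 × 31
LCM(715, 377, 403) = 5 × 11 × 13 × 29 × 31 = 642785.
Smallest multiple of 642785 that is ≥ 2224711: ⌈2224711/642785⌉ × 642785 = 4 × 642785 = 2571140.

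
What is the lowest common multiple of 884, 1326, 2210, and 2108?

411060

884 = 2^2 × 13 × 17
1326 = 2 × 3 × 13 × 17
2210 = 2 × 5 × 13 × 17
2108 = 2^2 × 17 × 31
LCM(884, 1326, 2210, 2108) = 2^2 × 3 × 5 × 13 × 17 × 31 = 411060.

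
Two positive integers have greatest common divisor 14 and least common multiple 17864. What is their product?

For any two positive integers, gcd × lcm = product = 14 × 17864 = 250096.

250096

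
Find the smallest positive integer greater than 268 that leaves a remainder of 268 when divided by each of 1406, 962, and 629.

310994

N − 268 must be a common multiple of 1406, 962, and 629.
1406 = 2 × 19 × 37
962 = 2 × 13 × 37
629 = 17 × 37
LCM(1406, 962, 629) = 2 × 13 × 17 × 19 × 37 = 310726.
Smallest N > 268 is LCM + 268 = 310726 + 268 = 310994.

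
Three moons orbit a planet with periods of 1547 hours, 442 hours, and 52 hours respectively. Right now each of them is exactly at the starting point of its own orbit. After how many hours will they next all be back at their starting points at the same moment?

We need the least common multiple of the intervals.
1547 = 7 × 13 × 17
442 = 2 × 13 × 17
52 = 2^2 × 13
LCM(1547, 442, 52) = 2^2 × 7 × 13 × 17 = 6188.

6188 hours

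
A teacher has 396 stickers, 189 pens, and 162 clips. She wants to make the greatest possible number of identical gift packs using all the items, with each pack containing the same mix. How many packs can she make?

The pack count must divide each quantity, so the greatest is gcd(396, 189, 162).
396 = 2^2 × 3^2 × 11
189 = 3^3 × 7
162 = 2 × 3^4
gcd(396, 189, 162) = 3^2 = 9.

9 packs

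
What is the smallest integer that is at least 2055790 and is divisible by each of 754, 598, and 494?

2306486

The integer must be a common multiple of 754, 598, and 494, so a multiple of their LCM.
754 = 2 × 13 × 29
598 = 2 × 13 × 23
494 = 2 × 13 × 19
LCM(754, 598, 494) = 2 × 13 × 19 × 23 × 29 = 329498.
Smallest multiple of 329498 that is ≥ 2055790: ⌈2055790/329498⌉ × 329498 = 7 × 329498 = 2306486.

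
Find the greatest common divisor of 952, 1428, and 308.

952 = 2^3 × 7 × 17
1428 = 2^2 × 3 × 7 × 17
308 = 2^2 × 7 × 11
gcd(952, 1428, 308) = 2^2 × 7 = 28.

28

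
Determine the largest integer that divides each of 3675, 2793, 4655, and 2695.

49

3675 = 3 × 5^2 × 7^2
2793 = 3 × 7^2 × 19
4655 = 5 × 7^2 × 19
2695 = 5 × 7^2 × 11
gcd(3675, 2793, 4655, 2695) = 7^2 = 49.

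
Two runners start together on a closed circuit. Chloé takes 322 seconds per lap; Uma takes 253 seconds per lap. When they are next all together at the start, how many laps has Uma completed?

14 laps

They are all back at their starting positions together after one LCM of the periods.
322 = 2 × 7 × 23
253 = 11 × 23
LCM(322, 253) = 2 × 7 × 11 × 23 = 3542.
Laps for period 253: 3542 / 253 = 14.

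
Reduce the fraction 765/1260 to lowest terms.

765 = 3^2 × 5 × 17
1260 = 2^2 × 3^2 × 5 × 7
gcd(765, 1260) = 3^2 × 5 = 45.
Divide numerator and denominator by 45: 765/1260 = 17/28.

17/28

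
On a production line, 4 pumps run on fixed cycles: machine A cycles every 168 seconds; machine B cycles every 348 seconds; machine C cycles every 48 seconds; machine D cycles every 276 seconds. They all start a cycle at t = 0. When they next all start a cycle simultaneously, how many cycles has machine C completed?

4669 cycles

All finish a whole number of cycles simultaneously at t = LCM of the periods.
168 = 2^3 × 3 × 7
348 = 2^2 × 3 × 29
48 = 2^4 × 3
276 = 2^2 × 3 × 23
LCM(168, 348, 48, 276) = 2^4 × 3 × 7 × 23 × 29 = 224112.
Cycles for period 48: 224112 / 48 = 4669.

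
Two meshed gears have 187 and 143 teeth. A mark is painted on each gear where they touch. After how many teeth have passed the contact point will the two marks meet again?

2431 teeth

The first simultaneous occurrence is after LCM of the individual periods.
187 = 11 × 17
143 = 11 × 13
LCM(187, 143) = 11 × 13 × 17 = 2431.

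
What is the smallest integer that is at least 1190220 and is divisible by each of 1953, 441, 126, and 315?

The integer must be a common multiple of 1953, 441, 126, and 315, so a multiple of their LCM.
1953 = 3^2 × 7 × 31
441 = 3^2 × 7^2
126 = 2 × 3^2 × 7
315 = 3^2 × 5 × 7
LCM(1953, 441, 126, 315) = 2 × 3^2 × 5 × 7^2 × 31 = 136710.
Smallest multiple of 136710 that is ≥ 1190220: ⌈1190220/136710⌉ × 136710 = 9 × 136710 = 1230390.

1230390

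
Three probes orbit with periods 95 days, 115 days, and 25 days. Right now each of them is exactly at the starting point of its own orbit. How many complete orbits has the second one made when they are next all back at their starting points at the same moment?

They are all back at their starting positions together after one LCM of the periods.
95 = 5 × 19
115 = 5 × 23
25 = 5^2
LCM(95, 115, 25) = 5^2 × 19 × 23 = 10925.
Orbits for period 115: 10925 / 115 = 95.

95 orbits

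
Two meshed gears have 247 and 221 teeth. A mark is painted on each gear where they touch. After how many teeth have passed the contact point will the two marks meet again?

4199 teeth

We need the least common multiple of the intervals.
247 = 13 × 19
221 = 13 × 17
LCM(247, 221) = 13 × 17 × 19 = 4199.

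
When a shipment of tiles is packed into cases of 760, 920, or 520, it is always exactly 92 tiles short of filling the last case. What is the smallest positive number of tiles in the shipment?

Being 92 short of a full case of size k means N ≡ −92 (mod k), i.e. N + 92 is a multiple of each size.
760 = 2^3 × 5 × 19
920 = 2^3 × 5 × 23
520 = 2^3 × 5 × 13
LCM(760, 920, 520) = 2^3 × 5 × 13 × 19 × 23 = 227240.
Smallest positive N is 227240 − 92 = 227148.

227148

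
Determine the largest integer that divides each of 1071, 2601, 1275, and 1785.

51

1071 = 3^2 × 7 × 17
2601 = 3^2 × 17^2
1275 = 3 × 5^2 × 17
1785 = 3 × 5 × 7 × 17
gcd(1071, 2601, 1275, 1785) = 3 × 17 = 51.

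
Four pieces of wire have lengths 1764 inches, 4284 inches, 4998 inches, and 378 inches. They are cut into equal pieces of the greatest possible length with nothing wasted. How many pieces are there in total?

Piece length = gcd(1764, 4284, 4998, 378).
1764 = 2^2 × 3^2 × 7^2
4284 = 2^2 × 3^2 × 7 × 17
4998 = 2 × 3 × 7^2 × 17
378 = 2 × 3^3 × 7
gcd(1764, 4284, 4998, 378) = 2 × 3 × 7 = 42.
Total pieces = 1764/42 + 4284/42 + 4998/42 + 378/42 = 42 + 102 + 119 + 9 = 272.

272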